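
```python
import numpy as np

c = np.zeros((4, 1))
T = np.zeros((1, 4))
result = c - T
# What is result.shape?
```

(4, 4)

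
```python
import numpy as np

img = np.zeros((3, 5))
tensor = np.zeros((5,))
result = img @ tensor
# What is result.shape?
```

(3,)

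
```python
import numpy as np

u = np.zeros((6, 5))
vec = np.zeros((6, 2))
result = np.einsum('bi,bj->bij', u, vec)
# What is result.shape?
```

(6, 5, 2)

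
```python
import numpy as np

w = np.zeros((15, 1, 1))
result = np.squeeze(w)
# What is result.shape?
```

(15,)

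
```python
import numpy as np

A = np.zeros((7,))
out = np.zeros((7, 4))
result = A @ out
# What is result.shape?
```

(4,)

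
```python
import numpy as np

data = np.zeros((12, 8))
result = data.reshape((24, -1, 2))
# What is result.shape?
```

(24, 2, 2)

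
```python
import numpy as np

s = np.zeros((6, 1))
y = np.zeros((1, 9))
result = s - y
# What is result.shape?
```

(6, 9)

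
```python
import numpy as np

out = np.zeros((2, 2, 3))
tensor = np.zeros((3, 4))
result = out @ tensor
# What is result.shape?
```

(2, 2, 4)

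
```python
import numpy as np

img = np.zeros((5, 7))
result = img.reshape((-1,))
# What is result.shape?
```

(35,)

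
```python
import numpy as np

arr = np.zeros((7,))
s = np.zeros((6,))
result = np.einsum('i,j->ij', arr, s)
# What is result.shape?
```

(7, 6)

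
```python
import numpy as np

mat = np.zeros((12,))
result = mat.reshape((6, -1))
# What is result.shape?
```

(6, 2)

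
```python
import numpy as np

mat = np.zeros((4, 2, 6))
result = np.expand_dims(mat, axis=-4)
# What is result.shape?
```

(1, 4, 2, 6)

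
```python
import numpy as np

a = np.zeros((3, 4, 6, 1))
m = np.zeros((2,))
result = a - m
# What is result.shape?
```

(3, 4, 6, 2)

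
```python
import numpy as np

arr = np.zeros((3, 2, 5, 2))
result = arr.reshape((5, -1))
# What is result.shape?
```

(5, 12)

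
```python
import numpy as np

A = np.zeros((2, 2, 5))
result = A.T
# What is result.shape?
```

(5, 2, 2)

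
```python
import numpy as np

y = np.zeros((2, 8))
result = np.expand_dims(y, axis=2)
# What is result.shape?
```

(2, 8, 1)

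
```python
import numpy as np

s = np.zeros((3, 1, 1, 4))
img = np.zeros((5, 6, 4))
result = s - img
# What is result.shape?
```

(3, 5, 6, 4)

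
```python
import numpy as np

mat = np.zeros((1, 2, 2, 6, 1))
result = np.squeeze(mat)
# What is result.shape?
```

(2, 2, 6)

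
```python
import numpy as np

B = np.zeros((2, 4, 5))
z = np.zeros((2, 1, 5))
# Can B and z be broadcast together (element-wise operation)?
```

Yes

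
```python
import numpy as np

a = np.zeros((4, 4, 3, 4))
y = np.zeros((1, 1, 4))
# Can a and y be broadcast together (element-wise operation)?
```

Yes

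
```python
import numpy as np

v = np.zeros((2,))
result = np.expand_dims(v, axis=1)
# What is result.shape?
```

(2, 1)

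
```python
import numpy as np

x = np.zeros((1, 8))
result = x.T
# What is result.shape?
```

(8, 1)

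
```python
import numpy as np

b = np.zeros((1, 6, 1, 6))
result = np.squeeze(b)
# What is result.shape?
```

(6, 6)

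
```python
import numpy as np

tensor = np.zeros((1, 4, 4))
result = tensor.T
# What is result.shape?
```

(4, 4, 1)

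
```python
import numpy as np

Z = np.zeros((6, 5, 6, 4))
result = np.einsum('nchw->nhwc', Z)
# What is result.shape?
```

(6, 6, 4, 5)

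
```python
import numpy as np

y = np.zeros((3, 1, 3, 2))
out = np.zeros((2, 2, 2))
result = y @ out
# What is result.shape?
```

(3, 2, 3, 2)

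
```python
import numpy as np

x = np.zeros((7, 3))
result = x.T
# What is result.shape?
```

(3, 7)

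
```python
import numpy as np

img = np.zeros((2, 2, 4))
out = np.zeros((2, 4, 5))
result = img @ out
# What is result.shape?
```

(2, 2, 5)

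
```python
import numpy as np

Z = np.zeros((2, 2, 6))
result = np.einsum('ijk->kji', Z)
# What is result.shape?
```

(6, 2, 2)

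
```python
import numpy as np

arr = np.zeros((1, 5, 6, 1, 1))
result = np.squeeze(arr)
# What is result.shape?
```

(5, 6)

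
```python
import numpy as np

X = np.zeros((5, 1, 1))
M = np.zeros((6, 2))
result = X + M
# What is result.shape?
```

(5, 6, 2)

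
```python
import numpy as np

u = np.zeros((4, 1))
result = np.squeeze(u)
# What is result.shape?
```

(4,)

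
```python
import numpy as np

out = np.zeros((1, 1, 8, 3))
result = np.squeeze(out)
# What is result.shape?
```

(8, 3)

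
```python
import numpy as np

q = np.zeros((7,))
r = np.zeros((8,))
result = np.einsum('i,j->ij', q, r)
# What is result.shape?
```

(7, 8)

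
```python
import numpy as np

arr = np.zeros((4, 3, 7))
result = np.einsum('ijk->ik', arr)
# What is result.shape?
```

(4, 7)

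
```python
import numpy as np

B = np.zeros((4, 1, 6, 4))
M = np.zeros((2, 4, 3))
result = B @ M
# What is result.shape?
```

(4, 2, 6, 3)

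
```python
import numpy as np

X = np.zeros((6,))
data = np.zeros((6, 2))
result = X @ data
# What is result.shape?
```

(2,)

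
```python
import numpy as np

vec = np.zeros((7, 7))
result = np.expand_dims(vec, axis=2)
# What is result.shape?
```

(7, 7, 1)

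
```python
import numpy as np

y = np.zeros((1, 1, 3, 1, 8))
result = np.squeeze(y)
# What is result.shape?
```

(3, 8)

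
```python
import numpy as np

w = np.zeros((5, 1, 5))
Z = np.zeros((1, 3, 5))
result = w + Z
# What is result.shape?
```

(5, 3, 5)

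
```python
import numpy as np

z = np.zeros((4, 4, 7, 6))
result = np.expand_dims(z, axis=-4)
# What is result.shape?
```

(4, 1, 4, 7, 6)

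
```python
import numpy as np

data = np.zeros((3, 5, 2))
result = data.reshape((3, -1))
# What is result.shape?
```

(3, 10)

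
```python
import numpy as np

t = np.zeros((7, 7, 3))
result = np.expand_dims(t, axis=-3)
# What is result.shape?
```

(7, 1, 7, 3)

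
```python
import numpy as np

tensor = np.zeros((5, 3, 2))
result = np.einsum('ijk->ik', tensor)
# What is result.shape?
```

(5, 2)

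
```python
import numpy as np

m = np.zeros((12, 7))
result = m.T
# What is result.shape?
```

(7, 12)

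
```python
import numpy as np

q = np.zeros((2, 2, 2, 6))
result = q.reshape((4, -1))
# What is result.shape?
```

(4, 12)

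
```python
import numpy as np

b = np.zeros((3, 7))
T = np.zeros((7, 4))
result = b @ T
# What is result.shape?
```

(3, 4)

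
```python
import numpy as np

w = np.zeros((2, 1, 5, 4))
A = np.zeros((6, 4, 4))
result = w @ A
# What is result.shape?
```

(2, 6, 5, 4)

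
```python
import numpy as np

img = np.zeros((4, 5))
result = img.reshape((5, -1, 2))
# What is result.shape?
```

(5, 2, 2)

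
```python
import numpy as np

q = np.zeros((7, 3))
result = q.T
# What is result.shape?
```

(3, 7)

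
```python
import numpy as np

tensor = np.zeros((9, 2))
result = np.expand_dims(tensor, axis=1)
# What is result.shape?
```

(9, 1, 2)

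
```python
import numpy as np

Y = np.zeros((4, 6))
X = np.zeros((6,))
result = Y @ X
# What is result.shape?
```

(4,)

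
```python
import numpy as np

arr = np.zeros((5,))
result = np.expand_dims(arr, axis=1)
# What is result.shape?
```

(5, 1)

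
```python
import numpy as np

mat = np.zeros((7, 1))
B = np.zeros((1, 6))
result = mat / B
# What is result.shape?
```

(7, 6)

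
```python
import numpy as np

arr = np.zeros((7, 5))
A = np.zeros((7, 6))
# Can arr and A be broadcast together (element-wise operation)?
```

No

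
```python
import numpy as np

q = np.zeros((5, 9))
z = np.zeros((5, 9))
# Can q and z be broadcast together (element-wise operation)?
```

Yes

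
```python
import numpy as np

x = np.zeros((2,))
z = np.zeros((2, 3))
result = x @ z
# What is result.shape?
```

(3,)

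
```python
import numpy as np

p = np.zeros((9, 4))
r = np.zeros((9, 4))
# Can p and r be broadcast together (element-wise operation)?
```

Yes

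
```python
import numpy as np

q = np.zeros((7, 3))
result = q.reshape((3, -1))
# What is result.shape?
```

(3, 7)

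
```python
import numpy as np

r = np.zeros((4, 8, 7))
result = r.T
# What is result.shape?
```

(7, 8, 4)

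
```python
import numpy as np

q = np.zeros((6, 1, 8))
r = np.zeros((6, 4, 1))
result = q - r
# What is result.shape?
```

(6, 4, 8)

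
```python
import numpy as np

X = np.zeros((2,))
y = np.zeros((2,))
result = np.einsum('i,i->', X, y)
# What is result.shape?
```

()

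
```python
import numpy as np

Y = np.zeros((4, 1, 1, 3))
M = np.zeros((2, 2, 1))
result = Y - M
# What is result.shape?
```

(4, 2, 2, 3)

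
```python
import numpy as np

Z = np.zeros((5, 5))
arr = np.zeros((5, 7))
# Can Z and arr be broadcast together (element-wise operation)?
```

No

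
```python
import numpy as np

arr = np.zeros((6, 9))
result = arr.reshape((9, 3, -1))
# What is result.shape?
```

(9, 3, 2)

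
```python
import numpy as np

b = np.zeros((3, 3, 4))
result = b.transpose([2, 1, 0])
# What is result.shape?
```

(4, 3, 3)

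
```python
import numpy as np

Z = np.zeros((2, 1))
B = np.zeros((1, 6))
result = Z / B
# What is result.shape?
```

(2, 6)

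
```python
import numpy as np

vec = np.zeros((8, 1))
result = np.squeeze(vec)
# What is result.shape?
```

(8,)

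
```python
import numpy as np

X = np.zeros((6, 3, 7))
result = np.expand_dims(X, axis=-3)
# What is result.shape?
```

(6, 1, 3, 7)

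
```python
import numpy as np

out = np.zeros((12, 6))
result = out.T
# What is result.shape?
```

(6, 12)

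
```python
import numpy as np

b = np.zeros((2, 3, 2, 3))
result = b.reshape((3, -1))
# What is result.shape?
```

(3, 12)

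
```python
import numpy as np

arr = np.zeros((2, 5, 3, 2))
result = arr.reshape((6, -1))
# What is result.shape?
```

(6, 10)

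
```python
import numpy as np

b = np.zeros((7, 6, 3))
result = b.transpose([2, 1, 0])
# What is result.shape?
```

(3, 6, 7)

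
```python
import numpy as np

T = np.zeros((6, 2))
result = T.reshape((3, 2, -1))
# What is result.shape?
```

(3, 2, 2)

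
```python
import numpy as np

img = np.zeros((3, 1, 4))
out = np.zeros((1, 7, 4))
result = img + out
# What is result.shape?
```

(3, 7, 4)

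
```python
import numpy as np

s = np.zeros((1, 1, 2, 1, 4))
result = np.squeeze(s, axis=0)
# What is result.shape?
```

(1, 2, 1, 4)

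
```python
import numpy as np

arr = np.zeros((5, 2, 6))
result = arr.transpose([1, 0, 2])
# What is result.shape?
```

(2, 5, 6)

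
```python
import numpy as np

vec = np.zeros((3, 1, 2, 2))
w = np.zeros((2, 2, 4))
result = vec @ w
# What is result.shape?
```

(3, 2, 2, 4)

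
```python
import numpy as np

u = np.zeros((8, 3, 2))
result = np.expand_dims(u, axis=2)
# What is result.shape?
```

(8, 3, 1, 2)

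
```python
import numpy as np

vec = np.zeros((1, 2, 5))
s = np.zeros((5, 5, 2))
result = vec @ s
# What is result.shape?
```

(5, 2, 2)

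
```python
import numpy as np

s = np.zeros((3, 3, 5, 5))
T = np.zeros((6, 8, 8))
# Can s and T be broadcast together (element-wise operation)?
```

No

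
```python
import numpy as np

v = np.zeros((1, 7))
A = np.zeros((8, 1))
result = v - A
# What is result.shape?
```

(8, 7)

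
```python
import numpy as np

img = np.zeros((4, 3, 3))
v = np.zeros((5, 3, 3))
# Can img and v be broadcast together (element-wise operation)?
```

No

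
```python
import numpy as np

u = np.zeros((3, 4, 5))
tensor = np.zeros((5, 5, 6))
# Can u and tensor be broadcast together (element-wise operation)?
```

No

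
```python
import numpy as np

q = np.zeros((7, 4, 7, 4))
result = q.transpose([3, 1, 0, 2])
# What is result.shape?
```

(4, 4, 7, 7)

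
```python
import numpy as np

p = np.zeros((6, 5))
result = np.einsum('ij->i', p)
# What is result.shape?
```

(6,)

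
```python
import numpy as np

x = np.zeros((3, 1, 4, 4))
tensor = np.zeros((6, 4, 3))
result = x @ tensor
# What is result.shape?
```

(3, 6, 4, 3)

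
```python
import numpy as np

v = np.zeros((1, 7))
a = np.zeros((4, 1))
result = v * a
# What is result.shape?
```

(4, 7)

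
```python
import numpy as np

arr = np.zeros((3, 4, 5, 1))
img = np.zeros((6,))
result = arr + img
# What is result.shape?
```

(3, 4, 5, 6)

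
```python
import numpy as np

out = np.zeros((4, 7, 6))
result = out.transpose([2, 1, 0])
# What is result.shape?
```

(6, 7, 4)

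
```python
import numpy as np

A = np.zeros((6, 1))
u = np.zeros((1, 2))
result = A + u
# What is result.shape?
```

(6, 2)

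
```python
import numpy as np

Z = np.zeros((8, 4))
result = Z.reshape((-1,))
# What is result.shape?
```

(32,)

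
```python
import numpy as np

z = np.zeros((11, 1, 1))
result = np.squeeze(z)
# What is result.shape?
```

(11,)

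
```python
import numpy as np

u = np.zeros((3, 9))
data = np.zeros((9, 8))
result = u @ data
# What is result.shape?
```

(3, 8)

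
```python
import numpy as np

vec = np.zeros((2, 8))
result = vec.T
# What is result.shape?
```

(8, 2)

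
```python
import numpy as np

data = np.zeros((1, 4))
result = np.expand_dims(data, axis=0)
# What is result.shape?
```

(1, 1, 4)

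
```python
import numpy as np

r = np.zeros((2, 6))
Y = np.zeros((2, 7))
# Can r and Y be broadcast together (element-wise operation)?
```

No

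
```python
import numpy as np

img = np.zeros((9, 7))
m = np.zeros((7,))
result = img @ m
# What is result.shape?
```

(9,)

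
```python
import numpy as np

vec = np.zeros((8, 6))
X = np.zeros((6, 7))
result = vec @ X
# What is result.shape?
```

(8, 7)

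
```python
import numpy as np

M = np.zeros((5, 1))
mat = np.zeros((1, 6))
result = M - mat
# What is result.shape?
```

(5, 6)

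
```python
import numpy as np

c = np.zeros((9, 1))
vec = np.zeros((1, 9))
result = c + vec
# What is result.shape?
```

(9, 9)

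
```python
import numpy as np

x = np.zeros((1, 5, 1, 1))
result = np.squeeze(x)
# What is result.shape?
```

(5,)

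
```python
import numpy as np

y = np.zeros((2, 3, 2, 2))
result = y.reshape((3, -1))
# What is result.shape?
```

(3, 8)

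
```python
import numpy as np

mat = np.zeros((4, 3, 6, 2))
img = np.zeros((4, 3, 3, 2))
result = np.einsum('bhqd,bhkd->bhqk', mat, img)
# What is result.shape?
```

(4, 3, 6, 3)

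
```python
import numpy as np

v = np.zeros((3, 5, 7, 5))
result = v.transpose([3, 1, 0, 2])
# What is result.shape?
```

(5, 5, 3, 7)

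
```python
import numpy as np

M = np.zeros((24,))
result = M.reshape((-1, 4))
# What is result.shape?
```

(6, 4)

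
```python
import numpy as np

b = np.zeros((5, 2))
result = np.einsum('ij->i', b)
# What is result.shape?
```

(5,)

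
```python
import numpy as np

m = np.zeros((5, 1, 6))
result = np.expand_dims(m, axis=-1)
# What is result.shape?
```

(5, 1, 6, 1)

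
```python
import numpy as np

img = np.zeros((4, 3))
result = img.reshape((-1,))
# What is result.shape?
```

(12,)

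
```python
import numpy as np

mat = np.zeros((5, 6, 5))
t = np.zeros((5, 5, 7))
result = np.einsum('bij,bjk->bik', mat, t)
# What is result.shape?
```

(5, 6, 7)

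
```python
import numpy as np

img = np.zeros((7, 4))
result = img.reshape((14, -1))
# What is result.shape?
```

(14, 2)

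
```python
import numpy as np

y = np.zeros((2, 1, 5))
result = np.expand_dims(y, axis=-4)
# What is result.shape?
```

(1, 2, 1, 5)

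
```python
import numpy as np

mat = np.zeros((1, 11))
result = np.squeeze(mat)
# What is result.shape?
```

(11,)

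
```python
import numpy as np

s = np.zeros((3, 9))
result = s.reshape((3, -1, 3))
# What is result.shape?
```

(3, 3, 3)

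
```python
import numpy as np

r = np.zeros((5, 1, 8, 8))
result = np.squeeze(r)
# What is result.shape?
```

(5, 8, 8)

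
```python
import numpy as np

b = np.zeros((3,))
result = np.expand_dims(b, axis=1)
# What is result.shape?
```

(3, 1)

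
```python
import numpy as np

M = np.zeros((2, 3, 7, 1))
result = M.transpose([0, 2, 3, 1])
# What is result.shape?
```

(2, 7, 1, 3)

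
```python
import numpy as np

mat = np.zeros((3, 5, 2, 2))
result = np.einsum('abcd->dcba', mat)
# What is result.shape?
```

(2, 2, 5, 3)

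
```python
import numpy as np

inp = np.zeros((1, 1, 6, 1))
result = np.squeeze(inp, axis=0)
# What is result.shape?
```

(1, 6, 1)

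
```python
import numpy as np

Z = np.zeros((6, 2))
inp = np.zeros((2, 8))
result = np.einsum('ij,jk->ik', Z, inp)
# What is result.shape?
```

(6, 8)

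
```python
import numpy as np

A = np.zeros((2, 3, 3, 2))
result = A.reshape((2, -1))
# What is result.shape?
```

(2, 18)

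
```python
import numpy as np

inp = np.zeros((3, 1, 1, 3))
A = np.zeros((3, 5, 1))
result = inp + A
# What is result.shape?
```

(3, 3, 5, 3)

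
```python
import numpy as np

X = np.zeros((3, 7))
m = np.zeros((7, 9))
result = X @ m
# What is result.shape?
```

(3, 9)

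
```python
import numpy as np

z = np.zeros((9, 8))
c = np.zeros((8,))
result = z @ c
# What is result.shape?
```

(9,)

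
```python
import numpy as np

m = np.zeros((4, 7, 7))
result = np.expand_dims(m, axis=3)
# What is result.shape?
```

(4, 7, 7, 1)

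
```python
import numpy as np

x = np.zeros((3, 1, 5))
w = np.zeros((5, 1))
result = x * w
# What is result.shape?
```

(3, 5, 5)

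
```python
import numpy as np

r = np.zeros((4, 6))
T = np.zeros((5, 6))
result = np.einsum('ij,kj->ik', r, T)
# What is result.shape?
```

(4, 5)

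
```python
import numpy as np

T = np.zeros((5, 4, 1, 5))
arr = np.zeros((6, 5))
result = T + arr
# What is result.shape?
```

(5, 4, 6, 5)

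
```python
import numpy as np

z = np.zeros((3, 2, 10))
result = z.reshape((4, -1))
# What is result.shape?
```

(4, 15)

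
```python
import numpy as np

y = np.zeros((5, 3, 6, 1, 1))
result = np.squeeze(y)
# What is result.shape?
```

(5, 3, 6)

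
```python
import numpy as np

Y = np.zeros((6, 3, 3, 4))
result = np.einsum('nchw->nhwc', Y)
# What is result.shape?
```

(6, 3, 4, 3)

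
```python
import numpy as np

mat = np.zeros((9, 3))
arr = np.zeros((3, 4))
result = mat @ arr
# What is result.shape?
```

(9, 4)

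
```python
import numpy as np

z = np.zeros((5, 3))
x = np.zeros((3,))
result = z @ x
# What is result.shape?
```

(5,)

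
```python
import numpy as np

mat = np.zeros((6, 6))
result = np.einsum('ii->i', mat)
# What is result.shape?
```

(6,)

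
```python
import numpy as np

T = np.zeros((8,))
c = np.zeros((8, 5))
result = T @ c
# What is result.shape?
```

(5,)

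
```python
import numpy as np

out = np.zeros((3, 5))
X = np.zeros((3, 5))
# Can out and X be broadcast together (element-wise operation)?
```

Yes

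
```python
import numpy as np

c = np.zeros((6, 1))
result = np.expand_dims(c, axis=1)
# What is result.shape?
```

(6, 1, 1)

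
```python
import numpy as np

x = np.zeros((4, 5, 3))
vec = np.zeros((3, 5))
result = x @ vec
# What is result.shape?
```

(4, 5, 5)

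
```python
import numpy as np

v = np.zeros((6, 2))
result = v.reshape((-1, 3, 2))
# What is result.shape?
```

(2, 3, 2)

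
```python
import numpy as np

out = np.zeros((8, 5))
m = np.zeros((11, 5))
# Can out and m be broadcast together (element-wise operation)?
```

No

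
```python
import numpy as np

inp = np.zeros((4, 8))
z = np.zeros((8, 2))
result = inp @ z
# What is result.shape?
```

(4, 2)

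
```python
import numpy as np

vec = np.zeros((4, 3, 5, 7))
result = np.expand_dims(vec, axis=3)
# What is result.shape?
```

(4, 3, 5, 1, 7)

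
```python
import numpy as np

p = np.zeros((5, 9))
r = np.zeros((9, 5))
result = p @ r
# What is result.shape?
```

(5, 5)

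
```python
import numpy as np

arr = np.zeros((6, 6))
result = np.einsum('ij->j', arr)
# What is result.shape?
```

(6,)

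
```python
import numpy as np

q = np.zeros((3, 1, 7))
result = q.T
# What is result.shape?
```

(7, 1, 3)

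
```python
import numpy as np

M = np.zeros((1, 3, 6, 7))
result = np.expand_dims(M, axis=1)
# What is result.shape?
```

(1, 1, 3, 6, 7)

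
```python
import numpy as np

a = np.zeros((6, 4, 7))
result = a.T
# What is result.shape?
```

(7, 4, 6)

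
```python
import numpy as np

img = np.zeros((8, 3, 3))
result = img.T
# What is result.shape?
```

(3, 3, 8)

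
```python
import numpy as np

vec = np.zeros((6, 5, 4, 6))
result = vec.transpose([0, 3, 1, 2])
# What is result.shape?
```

(6, 6, 5, 4)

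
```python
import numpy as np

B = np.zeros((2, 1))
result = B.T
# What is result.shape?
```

(1, 2)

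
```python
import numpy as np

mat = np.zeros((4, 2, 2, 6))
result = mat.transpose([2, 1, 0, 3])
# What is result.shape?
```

(2, 2, 4, 6)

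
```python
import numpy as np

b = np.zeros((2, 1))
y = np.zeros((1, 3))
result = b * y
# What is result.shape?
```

(2, 3)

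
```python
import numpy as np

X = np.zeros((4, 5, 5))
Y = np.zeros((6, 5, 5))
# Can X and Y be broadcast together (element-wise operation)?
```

No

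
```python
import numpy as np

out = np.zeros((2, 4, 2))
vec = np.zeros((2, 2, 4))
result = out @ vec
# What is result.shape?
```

(2, 4, 4)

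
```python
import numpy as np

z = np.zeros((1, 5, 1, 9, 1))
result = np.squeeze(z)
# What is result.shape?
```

(5, 9)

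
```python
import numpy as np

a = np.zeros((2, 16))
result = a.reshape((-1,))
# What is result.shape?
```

(32,)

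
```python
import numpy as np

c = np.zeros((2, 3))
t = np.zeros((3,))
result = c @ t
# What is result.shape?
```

(2,)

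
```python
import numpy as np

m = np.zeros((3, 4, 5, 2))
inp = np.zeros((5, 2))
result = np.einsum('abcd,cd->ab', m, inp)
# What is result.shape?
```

(3, 4)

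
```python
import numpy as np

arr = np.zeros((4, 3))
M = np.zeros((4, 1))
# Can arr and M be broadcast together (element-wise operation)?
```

Yes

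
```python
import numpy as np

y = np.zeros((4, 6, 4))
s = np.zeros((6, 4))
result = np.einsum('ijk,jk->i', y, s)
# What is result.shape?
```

(4,)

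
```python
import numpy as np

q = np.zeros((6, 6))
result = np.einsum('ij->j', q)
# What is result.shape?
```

(6,)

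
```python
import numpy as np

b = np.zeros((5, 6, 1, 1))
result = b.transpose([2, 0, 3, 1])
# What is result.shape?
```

(1, 5, 1, 6)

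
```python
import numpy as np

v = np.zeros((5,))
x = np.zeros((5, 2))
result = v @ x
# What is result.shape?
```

(2,)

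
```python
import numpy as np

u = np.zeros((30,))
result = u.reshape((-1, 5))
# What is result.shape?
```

(6, 5)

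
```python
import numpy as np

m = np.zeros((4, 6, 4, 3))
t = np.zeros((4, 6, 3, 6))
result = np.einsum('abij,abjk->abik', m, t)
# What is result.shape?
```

(4, 6, 4, 6)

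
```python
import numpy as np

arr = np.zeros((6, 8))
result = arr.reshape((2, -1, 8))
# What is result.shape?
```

(2, 3, 8)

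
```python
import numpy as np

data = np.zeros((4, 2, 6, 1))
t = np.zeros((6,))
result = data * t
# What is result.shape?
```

(4, 2, 6, 6)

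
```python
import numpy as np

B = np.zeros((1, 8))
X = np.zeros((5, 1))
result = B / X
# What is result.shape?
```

(5, 8)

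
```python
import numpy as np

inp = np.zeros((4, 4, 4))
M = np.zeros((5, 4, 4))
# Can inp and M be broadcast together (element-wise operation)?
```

No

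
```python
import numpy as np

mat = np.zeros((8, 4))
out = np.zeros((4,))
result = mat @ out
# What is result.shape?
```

(8,)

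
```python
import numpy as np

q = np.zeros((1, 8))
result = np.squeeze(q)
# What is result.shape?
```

(8,)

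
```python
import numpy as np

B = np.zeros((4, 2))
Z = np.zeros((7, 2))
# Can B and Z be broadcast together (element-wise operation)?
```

No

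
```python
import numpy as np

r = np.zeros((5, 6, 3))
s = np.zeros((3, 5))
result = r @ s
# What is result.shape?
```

(5, 6, 5)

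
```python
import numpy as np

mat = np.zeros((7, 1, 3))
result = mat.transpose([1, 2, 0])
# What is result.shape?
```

(1, 3, 7)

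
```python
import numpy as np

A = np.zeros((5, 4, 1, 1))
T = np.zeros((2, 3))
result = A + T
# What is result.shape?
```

(5, 4, 2, 3)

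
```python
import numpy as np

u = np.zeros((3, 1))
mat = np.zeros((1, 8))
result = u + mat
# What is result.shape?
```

(3, 8)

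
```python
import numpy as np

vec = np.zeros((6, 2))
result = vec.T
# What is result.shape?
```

(2, 6)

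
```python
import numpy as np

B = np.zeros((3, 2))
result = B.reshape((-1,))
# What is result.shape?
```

(6,)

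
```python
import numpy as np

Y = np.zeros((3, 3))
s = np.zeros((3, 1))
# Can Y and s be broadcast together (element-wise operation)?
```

Yes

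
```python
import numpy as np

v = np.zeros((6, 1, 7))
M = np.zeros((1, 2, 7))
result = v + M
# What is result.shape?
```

(6, 2, 7)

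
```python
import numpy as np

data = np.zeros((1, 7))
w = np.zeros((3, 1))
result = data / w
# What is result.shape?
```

(3, 7)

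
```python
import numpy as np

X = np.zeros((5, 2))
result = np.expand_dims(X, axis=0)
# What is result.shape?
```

(1, 5, 2)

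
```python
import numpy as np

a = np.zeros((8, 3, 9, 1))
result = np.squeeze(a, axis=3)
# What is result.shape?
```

(8, 3, 9)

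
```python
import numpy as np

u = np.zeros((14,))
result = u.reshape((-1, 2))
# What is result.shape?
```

(7, 2)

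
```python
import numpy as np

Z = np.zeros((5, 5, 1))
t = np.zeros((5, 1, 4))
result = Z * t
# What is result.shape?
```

(5, 5, 4)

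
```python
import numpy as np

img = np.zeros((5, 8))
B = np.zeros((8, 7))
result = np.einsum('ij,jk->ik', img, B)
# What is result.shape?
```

(5, 7)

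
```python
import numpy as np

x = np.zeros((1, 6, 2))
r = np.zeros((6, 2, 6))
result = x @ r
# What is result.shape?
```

(6, 6, 6)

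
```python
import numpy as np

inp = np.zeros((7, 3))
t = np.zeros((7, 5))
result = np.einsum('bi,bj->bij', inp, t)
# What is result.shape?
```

(7, 3, 5)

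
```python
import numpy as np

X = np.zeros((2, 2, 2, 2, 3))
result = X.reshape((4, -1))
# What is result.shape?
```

(4, 12)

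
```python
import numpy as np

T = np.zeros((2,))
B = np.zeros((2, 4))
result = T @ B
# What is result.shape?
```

(4,)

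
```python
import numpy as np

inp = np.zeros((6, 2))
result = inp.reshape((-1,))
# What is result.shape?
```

(12,)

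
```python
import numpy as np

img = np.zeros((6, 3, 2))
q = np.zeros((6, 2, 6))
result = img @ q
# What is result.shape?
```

(6, 3, 6)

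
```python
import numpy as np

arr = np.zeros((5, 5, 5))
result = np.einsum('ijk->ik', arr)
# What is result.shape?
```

(5, 5)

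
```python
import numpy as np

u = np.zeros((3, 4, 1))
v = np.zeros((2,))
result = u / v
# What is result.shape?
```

(3, 4, 2)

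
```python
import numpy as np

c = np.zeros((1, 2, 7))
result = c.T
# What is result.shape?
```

(7, 2, 1)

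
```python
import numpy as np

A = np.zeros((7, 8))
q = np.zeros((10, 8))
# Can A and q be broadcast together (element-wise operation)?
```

No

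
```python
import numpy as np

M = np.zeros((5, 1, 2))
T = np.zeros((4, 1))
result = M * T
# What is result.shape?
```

(5, 4, 2)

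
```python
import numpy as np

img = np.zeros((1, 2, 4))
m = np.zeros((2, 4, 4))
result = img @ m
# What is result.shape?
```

(2, 2, 4)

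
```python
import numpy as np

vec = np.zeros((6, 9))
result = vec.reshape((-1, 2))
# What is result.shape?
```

(27, 2)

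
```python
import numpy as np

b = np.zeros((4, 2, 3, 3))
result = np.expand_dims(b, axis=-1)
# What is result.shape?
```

(4, 2, 3, 3, 1)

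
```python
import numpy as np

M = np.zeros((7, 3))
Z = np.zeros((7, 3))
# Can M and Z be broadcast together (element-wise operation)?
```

Yes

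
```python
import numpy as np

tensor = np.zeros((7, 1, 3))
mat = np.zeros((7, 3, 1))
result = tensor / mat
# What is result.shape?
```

(7, 3, 3)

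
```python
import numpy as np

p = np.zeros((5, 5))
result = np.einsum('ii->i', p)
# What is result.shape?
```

(5,)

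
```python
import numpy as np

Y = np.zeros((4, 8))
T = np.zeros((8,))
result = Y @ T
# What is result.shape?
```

(4,)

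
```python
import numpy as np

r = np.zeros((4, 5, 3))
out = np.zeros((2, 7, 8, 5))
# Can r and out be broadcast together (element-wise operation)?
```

No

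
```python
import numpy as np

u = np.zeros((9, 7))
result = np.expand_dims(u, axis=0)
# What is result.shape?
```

(1, 9, 7)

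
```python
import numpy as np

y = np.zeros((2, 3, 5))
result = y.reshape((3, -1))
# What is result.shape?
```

(3, 10)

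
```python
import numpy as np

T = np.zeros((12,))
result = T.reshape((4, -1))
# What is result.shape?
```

(4, 3)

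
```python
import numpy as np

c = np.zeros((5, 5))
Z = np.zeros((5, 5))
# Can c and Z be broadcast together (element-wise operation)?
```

Yes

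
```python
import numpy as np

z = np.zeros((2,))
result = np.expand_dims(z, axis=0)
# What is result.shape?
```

(1, 2)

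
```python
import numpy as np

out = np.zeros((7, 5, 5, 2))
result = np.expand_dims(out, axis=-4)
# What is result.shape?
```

(7, 1, 5, 5, 2)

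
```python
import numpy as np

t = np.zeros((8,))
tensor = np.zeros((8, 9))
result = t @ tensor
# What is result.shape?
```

(9,)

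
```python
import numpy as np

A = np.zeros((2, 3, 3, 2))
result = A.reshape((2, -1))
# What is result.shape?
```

(2, 18)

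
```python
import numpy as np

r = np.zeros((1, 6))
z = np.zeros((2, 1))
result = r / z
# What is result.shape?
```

(2, 6)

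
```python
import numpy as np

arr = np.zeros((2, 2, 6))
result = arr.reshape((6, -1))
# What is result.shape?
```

(6, 4)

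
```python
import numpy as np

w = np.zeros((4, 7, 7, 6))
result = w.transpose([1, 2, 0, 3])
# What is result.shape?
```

(7, 7, 4, 6)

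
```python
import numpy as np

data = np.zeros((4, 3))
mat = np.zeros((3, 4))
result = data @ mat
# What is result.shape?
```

(4, 4)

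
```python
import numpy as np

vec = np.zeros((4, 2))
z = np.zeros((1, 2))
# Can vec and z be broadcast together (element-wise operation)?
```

Yes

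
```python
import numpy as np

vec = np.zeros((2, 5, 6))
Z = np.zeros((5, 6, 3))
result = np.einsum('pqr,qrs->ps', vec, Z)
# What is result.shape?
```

(2, 3)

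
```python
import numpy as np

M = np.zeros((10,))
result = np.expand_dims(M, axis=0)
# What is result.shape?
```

(1, 10)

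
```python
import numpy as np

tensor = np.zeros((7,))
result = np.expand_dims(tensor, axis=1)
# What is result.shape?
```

(7, 1)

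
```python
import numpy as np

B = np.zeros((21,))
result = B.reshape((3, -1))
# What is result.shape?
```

(3, 7)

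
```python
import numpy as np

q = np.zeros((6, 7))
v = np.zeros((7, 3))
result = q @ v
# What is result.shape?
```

(6, 3)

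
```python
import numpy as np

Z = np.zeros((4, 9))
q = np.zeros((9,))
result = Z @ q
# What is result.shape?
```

(4,)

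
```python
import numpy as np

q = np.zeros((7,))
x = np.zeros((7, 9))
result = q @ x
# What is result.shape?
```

(9,)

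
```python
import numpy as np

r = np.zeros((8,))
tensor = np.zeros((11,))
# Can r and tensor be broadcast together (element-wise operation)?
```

No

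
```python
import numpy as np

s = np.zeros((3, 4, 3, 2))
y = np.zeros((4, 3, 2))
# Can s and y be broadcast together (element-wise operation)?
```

Yes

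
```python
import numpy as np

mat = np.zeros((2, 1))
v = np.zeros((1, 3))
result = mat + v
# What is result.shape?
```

(2, 3)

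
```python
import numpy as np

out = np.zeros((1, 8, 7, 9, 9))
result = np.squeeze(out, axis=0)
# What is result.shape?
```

(8, 7, 9, 9)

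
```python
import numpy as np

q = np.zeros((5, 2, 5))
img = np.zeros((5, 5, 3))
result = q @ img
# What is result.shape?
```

(5, 2, 3)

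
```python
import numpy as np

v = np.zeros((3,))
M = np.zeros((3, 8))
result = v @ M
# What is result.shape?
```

(8,)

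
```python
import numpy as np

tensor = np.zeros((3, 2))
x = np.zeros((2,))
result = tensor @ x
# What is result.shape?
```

(3,)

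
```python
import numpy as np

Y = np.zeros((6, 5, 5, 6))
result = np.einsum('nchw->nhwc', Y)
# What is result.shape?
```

(6, 5, 6, 5)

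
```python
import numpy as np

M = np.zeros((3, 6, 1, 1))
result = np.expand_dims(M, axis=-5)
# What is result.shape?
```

(1, 3, 6, 1, 1)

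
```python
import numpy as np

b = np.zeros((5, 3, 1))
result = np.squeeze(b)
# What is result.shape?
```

(5, 3)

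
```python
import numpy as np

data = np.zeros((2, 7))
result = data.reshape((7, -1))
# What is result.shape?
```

(7, 2)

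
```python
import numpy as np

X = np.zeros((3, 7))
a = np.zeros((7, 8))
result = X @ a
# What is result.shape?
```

(3, 8)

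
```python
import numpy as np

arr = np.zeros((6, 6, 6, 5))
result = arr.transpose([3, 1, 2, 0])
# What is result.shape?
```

(5, 6, 6, 6)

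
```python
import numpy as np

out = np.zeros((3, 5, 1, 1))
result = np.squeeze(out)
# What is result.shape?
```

(3, 5)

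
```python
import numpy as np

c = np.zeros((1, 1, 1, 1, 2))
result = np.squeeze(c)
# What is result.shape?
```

(2,)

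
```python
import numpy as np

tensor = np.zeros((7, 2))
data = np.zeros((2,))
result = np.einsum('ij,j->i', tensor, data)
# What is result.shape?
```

(7,)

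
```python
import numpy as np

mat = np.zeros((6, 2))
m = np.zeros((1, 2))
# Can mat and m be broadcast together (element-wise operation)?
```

Yes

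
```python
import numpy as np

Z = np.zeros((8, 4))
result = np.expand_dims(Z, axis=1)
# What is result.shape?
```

(8, 1, 4)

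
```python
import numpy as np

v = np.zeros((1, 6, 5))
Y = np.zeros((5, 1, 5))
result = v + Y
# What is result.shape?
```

(5, 6, 5)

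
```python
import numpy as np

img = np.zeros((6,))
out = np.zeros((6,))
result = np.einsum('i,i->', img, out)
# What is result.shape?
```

()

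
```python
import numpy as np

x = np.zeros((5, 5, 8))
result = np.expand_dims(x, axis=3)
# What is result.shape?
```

(5, 5, 8, 1)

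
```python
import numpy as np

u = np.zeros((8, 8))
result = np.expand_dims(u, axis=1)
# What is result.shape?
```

(8, 1, 8)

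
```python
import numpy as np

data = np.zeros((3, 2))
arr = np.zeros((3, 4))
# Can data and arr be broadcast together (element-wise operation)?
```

No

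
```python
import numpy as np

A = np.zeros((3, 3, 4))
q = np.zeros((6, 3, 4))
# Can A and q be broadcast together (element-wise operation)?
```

No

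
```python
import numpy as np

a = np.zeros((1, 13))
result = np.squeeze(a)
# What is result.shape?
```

(13,)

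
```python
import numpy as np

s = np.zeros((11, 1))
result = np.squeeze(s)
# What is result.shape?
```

(11,)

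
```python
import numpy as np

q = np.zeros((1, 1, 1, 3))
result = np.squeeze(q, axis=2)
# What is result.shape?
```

(1, 1, 3)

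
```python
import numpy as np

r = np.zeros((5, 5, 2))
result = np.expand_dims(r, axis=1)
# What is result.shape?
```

(5, 1, 5, 2)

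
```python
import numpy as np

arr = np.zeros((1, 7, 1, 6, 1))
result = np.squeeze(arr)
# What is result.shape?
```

(7, 6)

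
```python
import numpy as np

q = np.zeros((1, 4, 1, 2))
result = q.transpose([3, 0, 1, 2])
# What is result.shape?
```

(2, 1, 4, 1)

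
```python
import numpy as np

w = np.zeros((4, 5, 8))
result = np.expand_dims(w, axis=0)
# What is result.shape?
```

(1, 4, 5, 8)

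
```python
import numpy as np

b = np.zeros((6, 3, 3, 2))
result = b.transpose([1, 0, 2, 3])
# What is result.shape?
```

(3, 6, 3, 2)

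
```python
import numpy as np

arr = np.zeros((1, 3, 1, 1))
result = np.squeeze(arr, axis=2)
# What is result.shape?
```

(1, 3, 1)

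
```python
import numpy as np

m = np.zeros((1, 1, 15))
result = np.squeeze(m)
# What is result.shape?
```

(15,)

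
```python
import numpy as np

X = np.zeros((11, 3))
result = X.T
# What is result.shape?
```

(3, 11)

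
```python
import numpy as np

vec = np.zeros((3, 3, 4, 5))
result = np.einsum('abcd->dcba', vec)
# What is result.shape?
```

(5, 4, 3, 3)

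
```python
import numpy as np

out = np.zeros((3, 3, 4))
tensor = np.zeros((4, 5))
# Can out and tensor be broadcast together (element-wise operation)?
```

No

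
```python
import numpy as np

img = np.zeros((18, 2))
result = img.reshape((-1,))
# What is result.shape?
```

(36,)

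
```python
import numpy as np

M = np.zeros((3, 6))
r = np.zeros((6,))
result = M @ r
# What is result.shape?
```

(3,)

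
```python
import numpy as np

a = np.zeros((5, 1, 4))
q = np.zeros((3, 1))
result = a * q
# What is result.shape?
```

(5, 3, 4)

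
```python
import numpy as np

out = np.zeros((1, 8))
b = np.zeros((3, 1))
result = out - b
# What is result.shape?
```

(3, 8)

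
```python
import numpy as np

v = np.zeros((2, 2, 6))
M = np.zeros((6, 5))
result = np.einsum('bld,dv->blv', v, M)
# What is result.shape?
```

(2, 2, 5)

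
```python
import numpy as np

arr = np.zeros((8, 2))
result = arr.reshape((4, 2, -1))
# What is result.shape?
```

(4, 2, 2)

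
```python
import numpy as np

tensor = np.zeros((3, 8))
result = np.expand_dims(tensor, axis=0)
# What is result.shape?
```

(1, 3, 8)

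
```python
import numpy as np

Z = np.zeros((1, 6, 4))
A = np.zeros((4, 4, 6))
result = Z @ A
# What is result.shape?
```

(4, 6, 6)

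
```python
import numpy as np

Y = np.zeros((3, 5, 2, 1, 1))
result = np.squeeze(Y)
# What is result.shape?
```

(3, 5, 2)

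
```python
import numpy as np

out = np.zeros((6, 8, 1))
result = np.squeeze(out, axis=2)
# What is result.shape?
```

(6, 8)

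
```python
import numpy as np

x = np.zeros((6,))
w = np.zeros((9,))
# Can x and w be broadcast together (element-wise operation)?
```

No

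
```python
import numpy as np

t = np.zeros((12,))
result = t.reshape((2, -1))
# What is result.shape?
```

(2, 6)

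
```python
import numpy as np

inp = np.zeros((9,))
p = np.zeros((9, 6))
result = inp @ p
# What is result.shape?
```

(6,)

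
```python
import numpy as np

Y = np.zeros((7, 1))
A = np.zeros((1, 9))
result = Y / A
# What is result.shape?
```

(7, 9)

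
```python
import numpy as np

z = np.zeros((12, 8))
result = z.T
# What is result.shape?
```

(8, 12)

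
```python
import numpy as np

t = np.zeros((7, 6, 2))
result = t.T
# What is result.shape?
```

(2, 6, 7)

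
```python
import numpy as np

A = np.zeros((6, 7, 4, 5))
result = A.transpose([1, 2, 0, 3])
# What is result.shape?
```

(7, 4, 6, 5)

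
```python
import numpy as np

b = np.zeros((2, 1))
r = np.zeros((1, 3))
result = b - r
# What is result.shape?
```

(2, 3)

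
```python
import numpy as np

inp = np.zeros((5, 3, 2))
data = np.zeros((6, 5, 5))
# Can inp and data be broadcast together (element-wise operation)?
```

No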